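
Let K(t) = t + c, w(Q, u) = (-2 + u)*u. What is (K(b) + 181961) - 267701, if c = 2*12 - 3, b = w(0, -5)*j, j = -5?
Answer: -85894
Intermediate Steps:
w(Q, u) = u*(-2 + u)
b = -175 (b = -5*(-2 - 5)*(-5) = -5*(-7)*(-5) = 35*(-5) = -175)
c = 21 (c = 24 - 3 = 21)
K(t) = 21 + t (K(t) = t + 21 = 21 + t)
(K(b) + 181961) - 267701 = ((21 - 175) + 181961) - 267701 = (-154 + 181961) - 267701 = 181807 - 267701 = -85894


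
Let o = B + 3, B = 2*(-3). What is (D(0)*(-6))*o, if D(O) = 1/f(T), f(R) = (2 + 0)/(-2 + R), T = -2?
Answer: -36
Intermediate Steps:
B = -6
o = -3 (o = -6 + 3 = -3)
f(R) = 2/(-2 + R)
D(O) = -2 (D(O) = 1/(2/(-2 - 2)) = 1/(2/(-4)) = 1/(2*(-¼)) = 1/(-½) = -2)
(D(0)*(-6))*o = -2*(-6)*(-3) = 12*(-3) = -36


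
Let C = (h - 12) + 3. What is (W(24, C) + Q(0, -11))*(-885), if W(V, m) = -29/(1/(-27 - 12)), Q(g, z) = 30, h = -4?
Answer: -1027485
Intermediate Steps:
C = -13 (C = (-4 - 12) + 3 = -16 + 3 = -13)
W(V, m) = 1131 (W(V, m) = -29/(1/(-39)) = -29/(-1/39) = -29*(-39) = 1131)
(W(24, C) + Q(0, -11))*(-885) = (1131 + 30)*(-885) = 1161*(-885) = -1027485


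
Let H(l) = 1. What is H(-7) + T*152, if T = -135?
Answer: -20519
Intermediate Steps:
H(-7) + T*152 = 1 - 135*152 = 1 - 20520 = -20519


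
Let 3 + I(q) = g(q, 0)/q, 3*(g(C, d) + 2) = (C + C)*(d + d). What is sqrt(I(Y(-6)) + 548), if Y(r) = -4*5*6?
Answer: sqrt(490515)/30 ≈ 23.346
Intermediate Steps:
g(C, d) = -2 + 4*C*d/3 (g(C, d) = -2 + ((C + C)*(d + d))/3 = -2 + ((2*C)*(2*d))/3 = -2 + (4*C*d)/3 = -2 + 4*C*d/3)
Y(r) = -120 (Y(r) = -20*6 = -120)
I(q) = -3 - 2/q (I(q) = -3 + (-2 + (4/3)*q*0)/q = -3 + (-2 + 0)/q = -3 - 2/q)
sqrt(I(Y(-6)) + 548) = sqrt((-3 - 2/(-120)) + 548) = sqrt((-3 - 2*(-1/120)) + 548) = sqrt((-3 + 1/60) + 548) = sqrt(-179/60 + 548) = sqrt(32701/60) = sqrt(490515)/30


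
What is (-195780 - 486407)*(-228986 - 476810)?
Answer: 481484855852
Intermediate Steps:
(-195780 - 486407)*(-228986 - 476810) = -682187*(-705796) = 481484855852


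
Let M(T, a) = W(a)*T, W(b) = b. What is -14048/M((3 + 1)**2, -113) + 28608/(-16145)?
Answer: 10942606/1824385 ≈ 5.9980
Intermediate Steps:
M(T, a) = T*a (M(T, a) = a*T = T*a)
-14048/M((3 + 1)**2, -113) + 28608/(-16145) = -14048*(-1/(113*(3 + 1)**2)) + 28608/(-16145) = -14048/(4**2*(-113)) + 28608*(-1/16145) = -14048/(16*(-113)) - 28608/16145 = -14048/(-1808) - 28608/16145 = -14048*(-1/1808) - 28608/16145 = 878/113 - 28608/16145 = 10942606/1824385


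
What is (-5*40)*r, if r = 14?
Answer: -2800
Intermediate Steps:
(-5*40)*r = -5*40*14 = -200*14 = -2800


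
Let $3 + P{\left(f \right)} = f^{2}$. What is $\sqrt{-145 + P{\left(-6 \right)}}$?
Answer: $4 i \sqrt{7} \approx 10.583 i$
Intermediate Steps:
$P{\left(f \right)} = -3 + f^{2}$
$\sqrt{-145 + P{\left(-6 \right)}} = \sqrt{-145 - \left(3 - \left(-6\right)^{2}\right)} = \sqrt{-145 + \left(-3 + 36\right)} = \sqrt{-145 + 33} = \sqrt{-112} = 4 i \sqrt{7}$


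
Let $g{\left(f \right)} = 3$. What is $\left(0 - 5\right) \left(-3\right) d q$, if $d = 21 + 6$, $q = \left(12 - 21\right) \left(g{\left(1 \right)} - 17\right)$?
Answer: $51030$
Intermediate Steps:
$q = 126$ ($q = \left(12 - 21\right) \left(3 - 17\right) = \left(-9\right) \left(-14\right) = 126$)
$d = 27$
$\left(0 - 5\right) \left(-3\right) d q = \left(0 - 5\right) \left(-3\right) 27 \cdot 126 = \left(-5\right) \left(-3\right) 27 \cdot 126 = 15 \cdot 27 \cdot 126 = 405 \cdot 126 = 51030$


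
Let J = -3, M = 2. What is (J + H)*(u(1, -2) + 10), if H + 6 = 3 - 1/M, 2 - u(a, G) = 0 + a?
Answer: -143/2 ≈ -71.500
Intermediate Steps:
u(a, G) = 2 - a (u(a, G) = 2 - (0 + a) = 2 - a)
H = -7/2 (H = -6 + (3 - 1/2) = -6 + (3 - 1*½) = -6 + (3 - ½) = -6 + 5/2 = -7/2 ≈ -3.5000)
(J + H)*(u(1, -2) + 10) = (-3 - 7/2)*((2 - 1*1) + 10) = -13*((2 - 1) + 10)/2 = -13*(1 + 10)/2 = -13/2*11 = -143/2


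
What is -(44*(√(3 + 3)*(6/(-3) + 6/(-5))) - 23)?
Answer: 23 + 704*√6/5 ≈ 367.89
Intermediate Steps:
-(44*(√(3 + 3)*(6/(-3) + 6/(-5))) - 23) = -(44*(√6*(6*(-⅓) + 6*(-⅕))) - 23) = -(44*(√6*(-2 - 6/5)) - 23) = -(44*(√6*(-16/5)) - 23) = -(44*(-16*√6/5) - 23) = -(-704*√6/5 - 23) = -(-23 - 704*√6/5) = 23 + 704*√6/5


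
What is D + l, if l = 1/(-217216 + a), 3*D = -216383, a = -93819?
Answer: -67302686408/933105 ≈ -72128.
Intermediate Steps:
D = -216383/3 (D = (⅓)*(-216383) = -216383/3 ≈ -72128.)
l = -1/311035 (l = 1/(-217216 - 93819) = 1/(-311035) = -1/311035 ≈ -3.2151e-6)
D + l = -216383/3 - 1/311035 = -67302686408/933105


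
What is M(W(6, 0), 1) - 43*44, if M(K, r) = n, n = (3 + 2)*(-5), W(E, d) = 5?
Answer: -1917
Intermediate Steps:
n = -25 (n = 5*(-5) = -25)
M(K, r) = -25
M(W(6, 0), 1) - 43*44 = -25 - 43*44 = -25 - 1892 = -1917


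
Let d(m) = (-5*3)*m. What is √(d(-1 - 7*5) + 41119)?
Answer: √41659 ≈ 204.11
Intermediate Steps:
d(m) = -15*m
√(d(-1 - 7*5) + 41119) = √(-15*(-1 - 7*5) + 41119) = √(-15*(-1 - 35) + 41119) = √(-15*(-36) + 41119) = √(540 + 41119) = √41659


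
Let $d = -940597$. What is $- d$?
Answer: $940597$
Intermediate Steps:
$- d = \left(-1\right) \left(-940597\right) = 940597$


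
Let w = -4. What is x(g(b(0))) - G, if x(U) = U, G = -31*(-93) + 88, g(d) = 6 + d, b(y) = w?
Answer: -2969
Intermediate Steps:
b(y) = -4
G = 2971 (G = 2883 + 88 = 2971)
x(g(b(0))) - G = (6 - 4) - 1*2971 = 2 - 2971 = -2969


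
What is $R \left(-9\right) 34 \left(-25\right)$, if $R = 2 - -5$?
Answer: $53550$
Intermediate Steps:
$R = 7$ ($R = 2 + 5 = 7$)
$R \left(-9\right) 34 \left(-25\right) = 7 \left(-9\right) 34 \left(-25\right) = \left(-63\right) 34 \left(-25\right) = \left(-2142\right) \left(-25\right) = 53550$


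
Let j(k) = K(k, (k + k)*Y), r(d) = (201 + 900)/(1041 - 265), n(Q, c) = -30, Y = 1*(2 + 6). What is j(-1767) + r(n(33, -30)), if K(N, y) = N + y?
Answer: -23309163/776 ≈ -30038.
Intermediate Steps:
Y = 8 (Y = 1*8 = 8)
r(d) = 1101/776
j(k) = 17*k (j(k) = k + (k + k)*8 = k + (2*k)*8 = k + 16*k = 17*k)
j(-1767) + r(n(33, -30)) = 17*(-1767) + 1101/776 = -30039 + 1101/776 = -23309163/776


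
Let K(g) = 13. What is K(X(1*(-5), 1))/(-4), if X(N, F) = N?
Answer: -13/4 ≈ -3.2500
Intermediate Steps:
K(X(1*(-5), 1))/(-4) = 13/(-4) = 13*(-¼) = -13/4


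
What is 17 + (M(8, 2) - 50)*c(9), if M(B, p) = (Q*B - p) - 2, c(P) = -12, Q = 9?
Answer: -199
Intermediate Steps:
M(B, p) = -2 - p + 9*B (M(B, p) = (9*B - p) - 2 = (-p + 9*B) - 2 = -2 - p + 9*B)
17 + (M(8, 2) - 50)*c(9) = 17 + ((-2 - 1*2 + 9*8) - 50)*(-12) = 17 + ((-2 - 2 + 72) - 50)*(-12) = 17 + (68 - 50)*(-12) = 17 + 18*(-12) = 17 - 216 = -199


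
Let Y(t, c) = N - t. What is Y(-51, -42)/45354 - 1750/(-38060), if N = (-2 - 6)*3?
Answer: 669976/14384777 ≈ 0.046575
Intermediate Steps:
N = -24 (N = -8*3 = -24)
Y(t, c) = -24 - t
Y(-51, -42)/45354 - 1750/(-38060) = (-24 - 1*(-51))/45354 - 1750/(-38060) = (-24 + 51)*(1/45354) - 1750*(-1/38060) = 27*(1/45354) + 175/3806 = 9/15118 + 175/3806 = 669976/14384777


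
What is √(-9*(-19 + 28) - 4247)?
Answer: 2*I*√1082 ≈ 65.788*I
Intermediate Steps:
√(-9*(-19 + 28) - 4247) = √(-9*9 - 4247) = √(-81 - 4247) = √(-4328) = 2*I*√1082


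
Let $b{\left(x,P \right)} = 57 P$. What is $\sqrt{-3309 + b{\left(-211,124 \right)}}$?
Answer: $\sqrt{3759} \approx 61.311$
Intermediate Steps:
$\sqrt{-3309 + b{\left(-211,124 \right)}} = \sqrt{-3309 + 57 \cdot 124} = \sqrt{-3309 + 7068} = \sqrt{3759}$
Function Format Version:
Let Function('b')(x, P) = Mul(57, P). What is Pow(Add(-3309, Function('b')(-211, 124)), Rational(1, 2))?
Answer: Pow(3759, Rational(1, 2)) ≈ 61.311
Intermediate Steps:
Pow(Add(-3309, Function('b')(-211, 124)), Rational(1, 2)) = Pow(Add(-3309, Mul(57, 124)), Rational(1, 2)) = Pow(Add(-3309, 7068), Rational(1, 2)) = Pow(3759, Rational(1, 2))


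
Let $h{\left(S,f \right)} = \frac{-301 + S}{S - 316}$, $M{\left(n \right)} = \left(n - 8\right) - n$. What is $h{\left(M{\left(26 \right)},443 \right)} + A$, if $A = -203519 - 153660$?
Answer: $- \frac{38575229}{108} \approx -3.5718 \cdot 10^{5}$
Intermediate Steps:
$M{\left(n \right)} = -8$ ($M{\left(n \right)} = \left(-8 + n\right) - n = -8$)
$h{\left(S,f \right)} = \frac{-301 + S}{-316 + S}$
$A = -357179$ ($A = -203519 - 153660 = -357179$)
$h{\left(M{\left(26 \right)},443 \right)} + A = \frac{-301 - 8}{-316 - 8} - 357179 = \frac{1}{-324} \left(-309\right) - 357179 = \left(- \frac{1}{324}\right) \left(-309\right) - 357179 = \frac{103}{108} - 357179 = - \frac{38575229}{108}$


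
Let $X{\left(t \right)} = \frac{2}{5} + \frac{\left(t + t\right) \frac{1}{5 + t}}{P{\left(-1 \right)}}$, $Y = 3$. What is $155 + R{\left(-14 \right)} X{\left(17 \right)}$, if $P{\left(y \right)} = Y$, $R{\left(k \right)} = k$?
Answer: $\frac{23461}{165} \approx 142.19$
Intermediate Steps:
$P{\left(y \right)} = 3$
$X{\left(t \right)} = \frac{2}{5} + \frac{2 t}{3 \left(5 + t\right)}$ ($X{\left(t \right)} = \frac{2}{5} + \frac{\left(t + t\right) \frac{1}{5 + t}}{3} = 2 \cdot \frac{1}{5} + \frac{2 t}{5 + t} \frac{1}{3} = \frac{2}{5} + \frac{2 t}{5 + t} \frac{1}{3} = \frac{2}{5} + \frac{2 t}{3 \left(5 + t\right)}$)
$155 + R{\left(-14 \right)} X{\left(17 \right)} = 155 - 14 \frac{2 \left(15 + 8 \cdot 17\right)}{15 \left(5 + 17\right)} = 155 - 14 \frac{2 \left(15 + 136\right)}{15 \cdot 22} = 155 - 14 \cdot \frac{2}{15} \cdot \frac{1}{22} \cdot 151 = 155 - \frac{2114}{165} = \frac{23461}{165}$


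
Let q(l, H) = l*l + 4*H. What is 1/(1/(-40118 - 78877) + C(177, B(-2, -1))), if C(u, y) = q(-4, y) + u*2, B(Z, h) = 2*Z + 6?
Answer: 118995/44980109 ≈ 0.0026455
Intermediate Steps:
q(l, H) = l² + 4*H
B(Z, h) = 6 + 2*Z
C(u, y) = 16 + 2*u + 4*y (C(u, y) = ((-4)² + 4*y) + u*2 = (16 + 4*y) + 2*u = 16 + 2*u + 4*y)
1/(1/(-40118 - 78877) + C(177, B(-2, -1))) = 1/(1/(-40118 - 78877) + (16 + 2*177 + 4*(6 + 2*(-2)))) = 1/(1/(-118995) + (16 + 354 + 4*(6 - 4))) = 1/(-1/118995 + (16 + 354 + 4*2)) = 1/(-1/118995 + (16 + 354 + 8)) = 1/(-1/118995 + 378) = 1/(44980109/118995) = 118995/44980109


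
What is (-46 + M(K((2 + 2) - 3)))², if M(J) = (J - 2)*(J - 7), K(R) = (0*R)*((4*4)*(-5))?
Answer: 1024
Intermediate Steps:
K(R) = 0 (K(R) = 0*(16*(-5)) = 0*(-80) = 0)
M(J) = (-7 + J)*(-2 + J) (M(J) = (-2 + J)*(-7 + J) = (-7 + J)*(-2 + J))
(-46 + M(K((2 + 2) - 3)))² = (-46 + (14 + 0² - 9*0))² = (-46 + (14 + 0 + 0))² = (-46 + 14)² = (-32)² = 1024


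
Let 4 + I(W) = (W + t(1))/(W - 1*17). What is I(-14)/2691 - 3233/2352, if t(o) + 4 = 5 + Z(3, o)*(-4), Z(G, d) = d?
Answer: -89983919/65402064 ≈ -1.3759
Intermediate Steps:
t(o) = 1 - 4*o (t(o) = -4 + (5 + o*(-4)) = -4 + (5 - 4*o) = 1 - 4*o)
I(W) = -4 + (-3 + W)/(-17 + W) (I(W) = -4 + (W + (1 - 4*1))/(W - 1*17) = -4 + (W + (1 - 4))/(W - 17) = -4 + (W - 3)/(-17 + W) = -4 + (-3 + W)/(-17 + W))
I(-14)/2691 - 3233/2352 = ((65 - 3*(-14))/(-17 - 14))/2691 - 3233/2352 = ((65 + 42)/(-31))*(1/2691) - 3233*1/2352 = -1/31*107*(1/2691) - 3233/2352 = -107/31*1/2691 - 3233/2352 = -107/83421 - 3233/2352 = -89983919/65402064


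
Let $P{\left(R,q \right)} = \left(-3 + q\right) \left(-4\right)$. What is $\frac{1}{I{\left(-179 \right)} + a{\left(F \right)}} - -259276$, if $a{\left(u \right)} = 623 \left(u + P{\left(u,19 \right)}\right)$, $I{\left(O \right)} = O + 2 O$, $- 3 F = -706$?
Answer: $\frac{82608185639}{318611} \approx 2.5928 \cdot 10^{5}$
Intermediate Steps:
$F = \frac{706}{3}$ ($F = \left(- \frac{1}{3}\right) \left(-706\right) = \frac{706}{3} \approx 235.33$)
$P{\left(R,q \right)} = 12 - 4 q$
$I{\left(O \right)} = 3 O$
$a{\left(u \right)} = -39872 + 623 u$ ($a{\left(u \right)} = 623 \left(u + \left(12 - 76\right)\right) = 623 \left(u - 64\right) = 623 \left(-64 + u\right) = -39872 + 623 u$)
$\frac{1}{I{\left(-179 \right)} + a{\left(F \right)}} - -259276 = \frac{1}{3 \left(-179\right) + \left(-39872 + 623 \cdot \frac{706}{3}\right)} - -259276 = \frac{1}{-537 + \left(-39872 + \frac{439838}{3}\right)} + 259276 = \frac{1}{-537 + \frac{320222}{3}} + 259276 = \frac{1}{\frac{318611}{3}} + 259276 = \frac{3}{318611} + 259276 = \frac{82608185639}{318611}$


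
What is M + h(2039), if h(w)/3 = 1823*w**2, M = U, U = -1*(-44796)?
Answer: 22737527145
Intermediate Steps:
U = 44796
M = 44796
h(w) = 5469*w**2 (h(w) = 3*(1823*w**2) = 5469*w**2)
M + h(2039) = 44796 + 5469*2039**2 = 44796 + 5469*4157521 = 44796 + 22737482349 = 22737527145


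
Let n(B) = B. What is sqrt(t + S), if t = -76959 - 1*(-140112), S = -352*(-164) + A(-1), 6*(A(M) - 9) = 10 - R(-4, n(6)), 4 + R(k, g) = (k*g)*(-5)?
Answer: sqrt(1087851)/3 ≈ 347.67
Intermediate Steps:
R(k, g) = -4 - 5*g*k (R(k, g) = -4 + (k*g)*(-5) = -4 + (g*k)*(-5) = -4 - 5*g*k)
A(M) = -26/3 (A(M) = 9 + (10 - (-4 - 5*6*(-4)))/6 = 9 + (10 - (-4 + 120))/6 = 9 + (10 - 1*116)/6 = 9 + (10 - 116)/6 = 9 + (1/6)*(-106) = 9 - 53/3 = -26/3)
S = 173158/3 (S = -352*(-164) - 26/3 = 57728 - 26/3 = 173158/3 ≈ 57719.)
t = 63153 (t = -76959 + 140112 = 63153)
sqrt(t + S) = sqrt(63153 + 173158/3) = sqrt(362617/3) = sqrt(1087851)/3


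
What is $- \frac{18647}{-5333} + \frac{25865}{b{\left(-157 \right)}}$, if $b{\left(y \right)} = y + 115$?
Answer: $- \frac{19593553}{31998} \approx -612.34$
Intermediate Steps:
$b{\left(y \right)} = 115 + y$
$- \frac{18647}{-5333} + \frac{25865}{b{\left(-157 \right)}} = - \frac{18647}{-5333} + \frac{25865}{115 - 157} = \left(-18647\right) \left(- \frac{1}{5333}\right) + \frac{25865}{-42} = \frac{18647}{5333} + 25865 \left(- \frac{1}{42}\right) = \frac{18647}{5333} - \frac{3695}{6} = - \frac{19593553}{31998}$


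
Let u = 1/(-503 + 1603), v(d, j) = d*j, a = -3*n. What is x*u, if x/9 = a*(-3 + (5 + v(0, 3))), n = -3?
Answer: 81/550 ≈ 0.14727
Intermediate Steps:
a = 9 (a = -3*(-3) = 9)
x = 162 (x = 9*(9*(-3 + (5 + 0*3))) = 9*(9*(-3 + (5 + 0))) = 9*(9*(-3 + 5)) = 9*(9*2) = 9*18 = 162)
u = 1/1100 ≈ 0.00090909
x*u = 162*(1/1100) = 81/550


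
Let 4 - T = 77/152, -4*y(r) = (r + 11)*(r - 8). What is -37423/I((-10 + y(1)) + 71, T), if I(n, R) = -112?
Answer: 37423/112 ≈ 334.13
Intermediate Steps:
y(r) = -(-8 + r)*(11 + r)/4 (y(r) = -(r + 11)*(r - 8)/4 = -(11 + r)*(-8 + r)/4 = -(-8 + r)*(11 + r)/4)
T = 531/152 (T = 4 - 77/152 = 531/152 ≈ 3.4934)
-37423/I((-10 + y(1)) + 71, T) = -37423/(-112) = -37423*(-1/112) = 37423/112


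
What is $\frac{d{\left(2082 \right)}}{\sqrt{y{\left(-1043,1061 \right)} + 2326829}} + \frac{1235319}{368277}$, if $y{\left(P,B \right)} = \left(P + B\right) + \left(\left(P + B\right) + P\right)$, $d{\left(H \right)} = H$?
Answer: $\frac{411773}{122759} + \frac{347 \sqrt{2325822}}{387637} \approx 4.7195$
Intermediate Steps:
$y{\left(P,B \right)} = 2 B + 3 P$ ($y{\left(P,B \right)} = \left(B + P\right) + \left(\left(B + P\right) + P\right) = \left(B + P\right) + \left(B + 2 P\right) = 2 B + 3 P$)
$\frac{d{\left(2082 \right)}}{\sqrt{y{\left(-1043,1061 \right)} + 2326829}} + \frac{1235319}{368277} = \frac{2082}{\sqrt{\left(2 \cdot 1061 + 3 \left(-1043\right)\right) + 2326829}} + \frac{1235319}{368277} = \frac{2082}{\sqrt{\left(2122 - 3129\right) + 2326829}} + 1235319 \cdot \frac{1}{368277} = \frac{2082}{\sqrt{-1007 + 2326829}} + \frac{411773}{122759} = \frac{2082}{\sqrt{2325822}} + \frac{411773}{122759} = 2082 \frac{\sqrt{2325822}}{2325822} + \frac{411773}{122759} = \frac{347 \sqrt{2325822}}{387637} + \frac{411773}{122759} = \frac{411773}{122759} + \frac{347 \sqrt{2325822}}{387637}$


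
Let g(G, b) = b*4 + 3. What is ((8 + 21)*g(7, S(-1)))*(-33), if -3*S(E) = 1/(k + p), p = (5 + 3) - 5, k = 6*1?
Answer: -24563/9 ≈ -2729.2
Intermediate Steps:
k = 6
p = 3 (p = 8 - 5 = 3)
S(E) = -1/27 (S(E) = -1/(3*(6 + 3)) = -1/3/9 = -1/3*1/9 = -1/27)
g(G, b) = 3 + 4*b (g(G, b) = 4*b + 3 = 3 + 4*b)
((8 + 21)*g(7, S(-1)))*(-33) = ((8 + 21)*(3 + 4*(-1/27)))*(-33) = (29*(3 - 4/27))*(-33) = (29*(77/27))*(-33) = (2233/27)*(-33) = -24563/9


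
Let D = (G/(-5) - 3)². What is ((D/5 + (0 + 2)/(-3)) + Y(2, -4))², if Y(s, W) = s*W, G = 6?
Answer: 3713329/140625 ≈ 26.406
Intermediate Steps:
D = 441/25 (D = (6/(-5) - 3)² = (6*(-⅕) - 3)² = (-6/5 - 3)² = (-21/5)² = 441/25 ≈ 17.640)
Y(s, W) = W*s
((D/5 + (0 + 2)/(-3)) + Y(2, -4))² = (((441/25)/5 + (0 + 2)/(-3)) - 4*2)² = (((441/25)*(⅕) + 2*(-⅓)) - 8)² = ((441/125 - ⅔) - 8)² = (1073/375 - 8)² = (-1927/375)² = 3713329/140625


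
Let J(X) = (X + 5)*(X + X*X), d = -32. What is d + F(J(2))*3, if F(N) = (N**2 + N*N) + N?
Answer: 10678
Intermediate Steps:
J(X) = (5 + X)*(X + X**2)
F(N) = N + 2*N**2 (F(N) = (N**2 + N**2) + N = 2*N**2 + N = N + 2*N**2)
d + F(J(2))*3 = -32 + ((2*(5 + 2**2 + 6*2))*(1 + 2*(2*(5 + 2**2 + 6*2))))*3 = -32 + ((2*(5 + 4 + 12))*(1 + 2*(2*(5 + 4 + 12))))*3 = -32 + ((2*21)*(1 + 2*(2*21)))*3 = -32 + (42*(1 + 2*42))*3 = -32 + (42*(1 + 84))*3 = -32 + (42*85)*3 = -32 + 3570*3 = -32 + 10710 = 10678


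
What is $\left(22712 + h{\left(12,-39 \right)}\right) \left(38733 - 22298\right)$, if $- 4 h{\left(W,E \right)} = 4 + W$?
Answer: $373205980$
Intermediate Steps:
$h{\left(W,E \right)} = -1 - \frac{W}{4}$ ($h{\left(W,E \right)} = - \frac{4 + W}{4} = -1 - \frac{W}{4}$)
$\left(22712 + h{\left(12,-39 \right)}\right) \left(38733 - 22298\right) = \left(22712 - 4\right) \left(38733 - 22298\right) = \left(22712 - 4\right) 16435 = 22708 \cdot 16435 = 373205980$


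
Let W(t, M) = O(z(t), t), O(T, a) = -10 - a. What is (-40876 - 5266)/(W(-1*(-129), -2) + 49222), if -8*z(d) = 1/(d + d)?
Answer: -46142/49083 ≈ -0.94008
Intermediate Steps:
z(d) = -1/(16*d) (z(d) = -1/(8*(d + d)) = -1/(2*d)/8 = -1/(16*d))
W(t, M) = -10 - t
(-40876 - 5266)/(W(-1*(-129), -2) + 49222) = (-40876 - 5266)/((-10 - (-1)*(-129)) + 49222) = -46142/((-10 - 1*129) + 49222) = -46142/((-10 - 129) + 49222) = -46142/(-139 + 49222) = -46142/49083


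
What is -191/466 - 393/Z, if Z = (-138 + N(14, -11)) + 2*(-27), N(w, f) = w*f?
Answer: 29263/40309 ≈ 0.72597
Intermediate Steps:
N(w, f) = f*w
Z = -346 (Z = (-138 - 11*14) + 2*(-27) = (-138 - 154) - 54 = -292 - 54 = -346)
-191/466 - 393/Z = -191/466 - 393/(-346) = -191*1/466 - 393*(-1/346) = -191/466 + 393/346 = 29263/40309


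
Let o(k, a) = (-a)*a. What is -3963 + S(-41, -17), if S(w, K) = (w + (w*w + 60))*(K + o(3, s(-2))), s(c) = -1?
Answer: -34563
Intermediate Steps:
o(k, a) = -a²
S(w, K) = (-1 + K)*(60 + w + w²) (S(w, K) = (w + (w*w + 60))*(K - 1*(-1)²) = (w + (w² + 60))*(K - 1*1) = (w + (60 + w²))*(K - 1) = (60 + w + w²)*(-1 + K) = (-1 + K)*(60 + w + w²))
-3963 + S(-41, -17) = -3963 + (-60 - 1*(-41) - 1*(-41)² + 60*(-17) - 17*(-41) - 17*(-41)²) = -3963 + (-60 + 41 - 1*1681 - 1020 + 697 - 17*1681) = -3963 + (-60 + 41 - 1681 - 1020 + 697 - 28577) = -3963 - 30600 = -34563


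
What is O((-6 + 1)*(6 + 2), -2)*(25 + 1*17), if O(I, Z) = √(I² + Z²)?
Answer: 84*√401 ≈ 1682.1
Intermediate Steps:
O((-6 + 1)*(6 + 2), -2)*(25 + 1*17) = √(((-6 + 1)*(6 + 2))² + (-2)²)*(25 + 1*17) = √((-5*8)² + 4)*(25 + 17) = √((-40)² + 4)*42 = √(1600 + 4)*42 = √1604*42 = (2*√401)*42 = 84*√401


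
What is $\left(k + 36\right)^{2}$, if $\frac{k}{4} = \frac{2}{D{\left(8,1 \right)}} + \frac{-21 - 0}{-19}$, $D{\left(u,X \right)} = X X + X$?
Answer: $\frac{712336}{361} \approx 1973.2$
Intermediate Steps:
$D{\left(u,X \right)} = X + X^{2}$ ($D{\left(u,X \right)} = X^{2} + X = X + X^{2}$)
$k = \frac{160}{19}$ ($k = 4 \left(\frac{2}{1 \left(1 + 1\right)} + \frac{-21 - 0}{-19}\right) = 4 \left(\frac{2}{1 \cdot 2} + \left(-21 + 0\right) \left(- \frac{1}{19}\right)\right) = 4 \left(\frac{2}{2} - - \frac{21}{19}\right) = 4 \left(2 \cdot \frac{1}{2} + \frac{21}{19}\right) = 4 \left(1 + \frac{21}{19}\right) = 4 \cdot \frac{40}{19} = \frac{160}{19} \approx 8.4211$)
$\left(k + 36\right)^{2} = \left(\frac{160}{19} + 36\right)^{2} = \left(\frac{844}{19}\right)^{2} = \frac{712336}{361}$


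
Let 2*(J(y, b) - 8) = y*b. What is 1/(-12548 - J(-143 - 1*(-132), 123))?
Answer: -2/23759 ≈ -8.4179e-5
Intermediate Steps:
J(y, b) = 8 + b*y/2 (J(y, b) = 8 + (y*b)/2 = 8 + (b*y)/2 = 8 + b*y/2)
1/(-12548 - J(-143 - 1*(-132), 123)) = 1/(-12548 - (8 + (½)*123*(-143 - 1*(-132)))) = 1/(-12548 - (8 + (½)*123*(-143 + 132))) = 1/(-12548 - (8 + (½)*123*(-11))) = 1/(-12548 - (8 - 1353/2)) = 1/(-12548 - 1*(-1337/2)) = 1/(-12548 + 1337/2) = 1/(-23759/2) = -2/23759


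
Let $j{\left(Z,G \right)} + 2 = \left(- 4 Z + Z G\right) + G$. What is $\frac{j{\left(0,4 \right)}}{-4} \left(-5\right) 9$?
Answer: $\frac{45}{2} \approx 22.5$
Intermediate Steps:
$j{\left(Z,G \right)} = -2 + G - 4 Z + G Z$ ($j{\left(Z,G \right)} = -2 + \left(\left(- 4 Z + Z G\right) + G\right) = -2 + \left(\left(- 4 Z + G Z\right) + G\right) = -2 + \left(G - 4 Z + G Z\right) = -2 + G - 4 Z + G Z$)
$\frac{j{\left(0,4 \right)}}{-4} \left(-5\right) 9 = \frac{-2 + 4 - 0 + 4 \cdot 0}{-4} \left(-5\right) 9 = \left(-2 + 4 + 0 + 0\right) \left(- \frac{1}{4}\right) \left(-5\right) 9 = 2 \left(- \frac{1}{4}\right) \left(-5\right) 9 = \left(- \frac{1}{2}\right) \left(-5\right) 9 = \frac{5}{2} \cdot 9 = \frac{45}{2}$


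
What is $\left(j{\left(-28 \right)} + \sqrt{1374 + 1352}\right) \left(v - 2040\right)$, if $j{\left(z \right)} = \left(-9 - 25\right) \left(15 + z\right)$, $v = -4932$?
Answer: $-3081624 - 6972 \sqrt{2726} \approx -3.4456 \cdot 10^{6}$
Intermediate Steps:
$j{\left(z \right)} = -510 - 34 z$ ($j{\left(z \right)} = - 34 \left(15 + z\right) = -510 - 34 z$)
$\left(j{\left(-28 \right)} + \sqrt{1374 + 1352}\right) \left(v - 2040\right) = \left(\left(-510 - -952\right) + \sqrt{1374 + 1352}\right) \left(-4932 - 2040\right) = \left(\left(-510 + 952\right) + \sqrt{2726}\right) \left(-4932 - 2040\right) = \left(442 + \sqrt{2726}\right) \left(-4932 - 2040\right) = \left(442 + \sqrt{2726}\right) \left(-6972\right) = -3081624 - 6972 \sqrt{2726}$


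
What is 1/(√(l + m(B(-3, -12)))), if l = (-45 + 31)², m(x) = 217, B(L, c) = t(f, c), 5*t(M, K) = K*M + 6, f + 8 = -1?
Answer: √413/413 ≈ 0.049207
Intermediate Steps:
f = -9 (f = -8 - 1 = -9)
t(M, K) = 6/5 + K*M/5 (t(M, K) = (K*M + 6)/5 = (6 + K*M)/5 = 6/5 + K*M/5)
B(L, c) = 6/5 - 9*c/5 (B(L, c) = 6/5 + (⅕)*c*(-9) = 6/5 - 9*c/5)
l = 196 (l = (-14)² = 196)
1/(√(l + m(B(-3, -12)))) = 1/(√(196 + 217)) = 1/(√413) = √413/413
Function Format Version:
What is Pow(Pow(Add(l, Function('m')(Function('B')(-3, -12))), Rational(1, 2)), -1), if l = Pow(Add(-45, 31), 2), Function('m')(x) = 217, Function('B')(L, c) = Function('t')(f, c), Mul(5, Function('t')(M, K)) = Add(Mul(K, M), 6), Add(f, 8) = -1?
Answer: Mul(Rational(1, 413), Pow(413, Rational(1, 2))) ≈ 0.049207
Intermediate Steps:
f = -9 (f = Add(-8, -1) = -9)
Function('t')(M, K) = Add(Rational(6, 5), Mul(Rational(1, 5), K, M)) (Function('t')(M, K) = Mul(Rational(1, 5), Add(Mul(K, M), 6)) = Mul(Rational(1, 5), Add(6, Mul(K, M))) = Add(Rational(6, 5), Mul(Rational(1, 5), K, M)))
Function('B')(L, c) = Add(Rational(6, 5), Mul(Rational(-9, 5), c)) (Function('B')(L, c) = Add(Rational(6, 5), Mul(Rational(1, 5), c, -9)) = Add(Rational(6, 5), Mul(Rational(-9, 5), c)))
l = 196 (l = Pow(-14, 2) = 196)
Pow(Pow(Add(l, Function('m')(Function('B')(-3, -12))), Rational(1, 2)), -1) = Pow(Pow(Add(196, 217), Rational(1, 2)), -1) = Pow(Pow(413, Rational(1, 2)), -1) = Mul(Rational(1, 413), Pow(413, Rational(1, 2)))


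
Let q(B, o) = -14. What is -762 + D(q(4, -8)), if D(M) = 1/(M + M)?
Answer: -21337/28 ≈ -762.04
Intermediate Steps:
D(M) = 1/(2*M)
-762 + D(q(4, -8)) = -762 + (½)/(-14) = -762 + (½)*(-1/14) = -762 - 1/28 = -21337/28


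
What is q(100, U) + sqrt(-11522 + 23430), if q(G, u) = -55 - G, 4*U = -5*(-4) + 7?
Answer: -155 + 2*sqrt(2977) ≈ -45.876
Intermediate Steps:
U = 27/4 (U = (-5*(-4) + 7)/4 = (20 + 7)/4 = (1/4)*27 = 27/4 ≈ 6.7500)
q(100, U) + sqrt(-11522 + 23430) = (-55 - 1*100) + sqrt(-11522 + 23430) = (-55 - 100) + sqrt(11908) = -155 + 2*sqrt(2977)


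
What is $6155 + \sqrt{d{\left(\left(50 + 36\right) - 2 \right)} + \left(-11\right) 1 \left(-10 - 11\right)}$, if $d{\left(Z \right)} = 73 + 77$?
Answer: $6155 + \sqrt{381} \approx 6174.5$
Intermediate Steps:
$d{\left(Z \right)} = 150$
$6155 + \sqrt{d{\left(\left(50 + 36\right) - 2 \right)} + \left(-11\right) 1 \left(-10 - 11\right)} = 6155 + \sqrt{150 + \left(-11\right) 1 \left(-10 - 11\right)} = 6155 + \sqrt{150 - -231} = 6155 + \sqrt{150 + 231} = 6155 + \sqrt{381}$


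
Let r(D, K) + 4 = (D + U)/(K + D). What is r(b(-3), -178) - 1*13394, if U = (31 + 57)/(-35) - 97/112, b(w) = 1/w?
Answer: -4014034561/299600 ≈ -13398.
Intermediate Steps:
U = -1893/560 (U = 88*(-1/35) - 97*1/112 = -88/35 - 97/112 = -1893/560 ≈ -3.3804)
r(D, K) = -4 + (-1893/560 + D)/(D + K) (r(D, K) = -4 + (D - 1893/560)/(K + D) = -4 + (-1893/560 + D)/(D + K))
r(b(-3), -178) - 1*13394 = (-1893/560 - 4*(-178) - 3/(-3))/(1/(-3) - 178) - 1*13394 = (-1893/560 + 712 - 3*(-1/3))/(-1/3 - 178) - 13394 = (-1893/560 + 712 + 1)/(-535/3) - 13394 = -3/535*397387/560 - 13394 = -1192161/299600 - 13394 = -4014034561/299600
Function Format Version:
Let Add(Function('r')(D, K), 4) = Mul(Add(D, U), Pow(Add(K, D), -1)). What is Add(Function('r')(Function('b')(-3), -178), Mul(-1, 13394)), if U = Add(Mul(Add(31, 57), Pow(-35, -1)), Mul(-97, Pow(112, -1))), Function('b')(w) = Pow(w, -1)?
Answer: Rational(-4014034561, 299600) ≈ -13398.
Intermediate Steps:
U = Rational(-1893, 560) (U = Add(Mul(88, Rational(-1, 35)), Mul(-97, Rational(1, 112))) = Add(Rational(-88, 35), Rational(-97, 112)) = Rational(-1893, 560) ≈ -3.3804)
Function('r')(D, K) = Add(-4, Mul(Pow(Add(D, K), -1), Add(Rational(-1893, 560), D))) (Function('r')(D, K) = Add(-4, Mul(Add(D, Rational(-1893, 560)), Pow(Add(K, D), -1))) = Add(-4, Mul(Add(Rational(-1893, 560), D), Pow(Add(D, K), -1))) = Add(-4, Mul(Pow(Add(D, K), -1), Add(Rational(-1893, 560), D))))
Add(Function('r')(Function('b')(-3), -178), Mul(-1, 13394)) = Add(Mul(Pow(Add(Pow(-3, -1), -178), -1), Add(Rational(-1893, 560), Mul(-4, -178), Mul(-3, Pow(-3, -1)))), Mul(-1, 13394)) = Add(Mul(Pow(Add(Rational(-1, 3), -178), -1), Add(Rational(-1893, 560), 712, Mul(-3, Rational(-1, 3)))), -13394) = Add(Mul(Pow(Rational(-535, 3), -1), Add(Rational(-1893, 560), 712, 1)), -13394) = Add(Mul(Rational(-3, 535), Rational(397387, 560)), -13394) = Add(Rational(-1192161, 299600), -13394) = Rational(-4014034561, 299600)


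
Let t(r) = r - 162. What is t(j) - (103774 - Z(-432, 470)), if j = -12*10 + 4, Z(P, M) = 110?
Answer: -103942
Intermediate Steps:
j = -116 (j = -120 + 4 = -116)
t(r) = -162 + r
t(j) - (103774 - Z(-432, 470)) = (-162 - 116) - (103774 - 1*110) = -278 - (103774 - 110) = -278 - 1*103664 = -278 - 103664 = -103942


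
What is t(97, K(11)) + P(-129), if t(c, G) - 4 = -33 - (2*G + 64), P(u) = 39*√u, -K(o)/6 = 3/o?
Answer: -987/11 + 39*I*√129 ≈ -89.727 + 442.96*I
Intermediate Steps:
K(o) = -18/o
t(c, G) = -93 - 2*G (t(c, G) = 4 + (-33 - (2*G + 64)) = 4 + (-33 - (64 + 2*G)) = 4 + (-33 + (-64 - 2*G)) = 4 + (-97 - 2*G) = -93 - 2*G)
t(97, K(11)) + P(-129) = (-93 - (-36)/11) + 39*√(-129) = (-93 - (-36)/11) + 39*(I*√129) = (-93 - 2*(-18/11)) + 39*I*√129 = (-93 + 36/11) + 39*I*√129 = -987/11 + 39*I*√129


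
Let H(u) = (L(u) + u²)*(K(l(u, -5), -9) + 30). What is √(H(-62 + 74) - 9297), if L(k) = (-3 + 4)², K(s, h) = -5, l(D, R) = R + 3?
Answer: 2*I*√1418 ≈ 75.313*I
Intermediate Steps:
l(D, R) = 3 + R
L(k) = 1 (L(k) = 1² = 1)
H(u) = 25 + 25*u² (H(u) = (1 + u²)*(-5 + 30) = (1 + u²)*25 = 25 + 25*u²)
√(H(-62 + 74) - 9297) = √((25 + 25*(-62 + 74)²) - 9297) = √((25 + 25*12²) - 9297) = √((25 + 25*144) - 9297) = √((25 + 3600) - 9297) = √(3625 - 9297) = √(-5672) = 2*I*√1418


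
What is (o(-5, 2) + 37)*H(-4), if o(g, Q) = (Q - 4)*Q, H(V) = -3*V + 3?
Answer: 495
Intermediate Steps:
H(V) = 3 - 3*V
o(g, Q) = Q*(-4 + Q) (o(g, Q) = (-4 + Q)*Q = Q*(-4 + Q))
(o(-5, 2) + 37)*H(-4) = (2*(-4 + 2) + 37)*(3 - 3*(-4)) = (2*(-2) + 37)*(3 + 12) = (-4 + 37)*15 = 33*15 = 495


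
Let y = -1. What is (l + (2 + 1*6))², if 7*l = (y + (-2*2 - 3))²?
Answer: 14400/49 ≈ 293.88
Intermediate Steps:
l = 64/7 (l = (-1 + (-2*2 - 3))²/7 = (-1 + (-4 - 3))²/7 = (-1 - 7)²/7 = (⅐)*(-8)² = (⅐)*64 = 64/7 ≈ 9.1429)
(l + (2 + 1*6))² = (64/7 + (2 + 1*6))² = (64/7 + (2 + 6))² = (64/7 + 8)² = (120/7)² = 14400/49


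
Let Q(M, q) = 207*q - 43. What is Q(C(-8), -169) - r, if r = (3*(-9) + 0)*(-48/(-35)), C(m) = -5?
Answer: -1224614/35 ≈ -34989.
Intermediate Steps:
Q(M, q) = -43 + 207*q
r = -1296/35 (r = (-27 + 0)*(-48*(-1/35)) = -27*48/35 = -1296/35 ≈ -37.029)
Q(C(-8), -169) - r = (-43 + 207*(-169)) - 1*(-1296/35) = (-43 - 34983) + 1296/35 = -35026 + 1296/35 = -1224614/35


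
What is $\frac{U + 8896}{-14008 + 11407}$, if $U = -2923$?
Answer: $- \frac{1991}{867} \approx -2.2964$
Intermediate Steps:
$\frac{U + 8896}{-14008 + 11407} = \frac{-2923 + 8896}{-14008 + 11407} = \frac{5973}{-2601} = 5973 \left(- \frac{1}{2601}\right) = - \frac{1991}{867}$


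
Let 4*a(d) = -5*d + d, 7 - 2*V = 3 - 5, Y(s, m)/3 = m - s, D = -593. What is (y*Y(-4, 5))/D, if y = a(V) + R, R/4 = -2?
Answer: 675/1186 ≈ 0.56914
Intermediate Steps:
R = -8 (R = 4*(-2) = -8)
Y(s, m) = -3*s + 3*m (Y(s, m) = 3*(m - s) = -3*s + 3*m)
V = 9/2 (V = 7/2 - (3 - 5)/2 = 7/2 - 1/2*(-2) = 7/2 + 1 = 9/2 ≈ 4.5000)
a(d) = -d (a(d) = (-5*d + d)/4 = (-4*d)/4 = -d)
y = -25/2 (y = -1*9/2 - 8 = -9/2 - 8 = -25/2 ≈ -12.500)
(y*Y(-4, 5))/D = -25*(-3*(-4) + 3*5)/2/(-593) = -25*(12 + 15)/2*(-1/593) = -25/2*27*(-1/593) = -675/2*(-1/593) = 675/1186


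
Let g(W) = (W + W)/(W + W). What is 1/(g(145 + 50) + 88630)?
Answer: 1/88631 ≈ 1.1283e-5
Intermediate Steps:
g(W) = 1 (g(W) = (2*W)/((2*W)) = (2*W)*(1/(2*W)) = 1)
1/(g(145 + 50) + 88630) = 1/(1 + 88630) = 1/88631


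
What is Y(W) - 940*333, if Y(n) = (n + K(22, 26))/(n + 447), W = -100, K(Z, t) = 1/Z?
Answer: -2389596879/7634 ≈ -3.1302e+5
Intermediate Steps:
Y(n) = (1/22 + n)/(447 + n) (Y(n) = (n + 1/22)/(n + 447) = (n + 1/22)/(447 + n) = (1/22 + n)/(447 + n))
Y(W) - 940*333 = (1/22 - 100)/(447 - 100) - 940*333 = -2199/22/347 - 1*313020 = (1/347)*(-2199/22) - 313020 = -2199/7634 - 313020 = -2389596879/7634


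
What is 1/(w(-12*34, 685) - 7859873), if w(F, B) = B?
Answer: -1/7859188 ≈ -1.2724e-7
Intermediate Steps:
1/(w(-12*34, 685) - 7859873) = 1/(685 - 7859873) = 1/(-7859188) = -1/7859188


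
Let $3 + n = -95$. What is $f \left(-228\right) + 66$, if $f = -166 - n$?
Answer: $15570$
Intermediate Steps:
$n = -98$ ($n = -3 - 95 = -98$)
$f = -68$ ($f = -166 - -98 = -166 + 98 = -68$)
$f \left(-228\right) + 66 = \left(-68\right) \left(-228\right) + 66 = 15504 + 66 = 15570$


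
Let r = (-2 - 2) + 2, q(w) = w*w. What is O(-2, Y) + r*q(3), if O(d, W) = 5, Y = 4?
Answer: -13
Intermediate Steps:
q(w) = w²
r = -2 (r = -4 + 2 = -2)
O(-2, Y) + r*q(3) = 5 - 2*3² = 5 - 2*9 = 5 - 18 = -13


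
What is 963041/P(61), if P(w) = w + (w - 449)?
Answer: -963041/327 ≈ -2945.1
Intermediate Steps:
P(w) = -449 + 2*w (P(w) = w + (-449 + w) = -449 + 2*w)
963041/P(61) = 963041/(-449 + 2*61) = 963041/(-449 + 122) = 963041/(-327) = 963041*(-1/327) = -963041/327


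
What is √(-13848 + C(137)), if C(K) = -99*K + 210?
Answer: I*√27201 ≈ 164.93*I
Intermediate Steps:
C(K) = 210 - 99*K
√(-13848 + C(137)) = √(-13848 + (210 - 99*137)) = √(-13848 + (210 - 13563)) = √(-13848 - 13353) = √(-27201) = I*√27201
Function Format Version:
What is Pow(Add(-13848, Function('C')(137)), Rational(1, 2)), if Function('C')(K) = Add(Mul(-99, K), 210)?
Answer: Mul(I, Pow(27201, Rational(1, 2))) ≈ Mul(164.93, I)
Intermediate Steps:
Function('C')(K) = Add(210, Mul(-99, K))
Pow(Add(-13848, Function('C')(137)), Rational(1, 2)) = Pow(Add(-13848, Add(210, Mul(-99, 137))), Rational(1, 2)) = Pow(Add(-13848, Add(210, -13563)), Rational(1, 2)) = Pow(Add(-13848, -13353), Rational(1, 2)) = Pow(-27201, Rational(1, 2)) = Mul(I, Pow(27201, Rational(1, 2)))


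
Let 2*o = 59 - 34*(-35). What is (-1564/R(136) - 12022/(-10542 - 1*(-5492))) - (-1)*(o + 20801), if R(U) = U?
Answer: 54076361/2525 ≈ 21416.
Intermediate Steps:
o = 1249/2 (o = (59 - 34*(-35))/2 = (59 + 1190)/2 = (½)*1249 = 1249/2 ≈ 624.50)
(-1564/R(136) - 12022/(-10542 - 1*(-5492))) - (-1)*(o + 20801) = (-1564/136 - 12022/(-10542 - 1*(-5492))) - (-1)*(1249/2 + 20801) = (-1564*1/136 - 12022/(-10542 + 5492)) - (-1)*42851/2 = (-23/2 - 12022/(-5050)) - 1*(-42851/2) = (-23/2 - 12022*(-1/5050)) + 42851/2 = (-23/2 + 6011/2525) + 42851/2 = -46053/5050 + 42851/2 = 54076361/2525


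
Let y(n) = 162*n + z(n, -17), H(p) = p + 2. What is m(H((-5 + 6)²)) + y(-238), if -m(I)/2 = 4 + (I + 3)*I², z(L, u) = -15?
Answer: -38687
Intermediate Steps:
H(p) = 2 + p
y(n) = -15 + 162*n (y(n) = 162*n - 15 = -15 + 162*n)
m(I) = -8 - 2*I²*(3 + I) (m(I) = -2*(4 + (I + 3)*I²) = -2*(4 + (3 + I)*I²) = -2*(4 + I²*(3 + I)) = -8 - 2*I²*(3 + I))
m(H((-5 + 6)²)) + y(-238) = (-8 - 6*(2 + (-5 + 6)²)² - 2*(2 + (-5 + 6)²)³) + (-15 + 162*(-238)) = (-8 - 6*(2 + 1²)² - 2*(2 + 1²)³) + (-15 - 38556) = (-8 - 6*(2 + 1)² - 2*(2 + 1)³) - 38571 = (-8 - 6*3² - 2*3³) - 38571 = (-8 - 6*9 - 2*27) - 38571 = (-8 - 54 - 54) - 38571 = -116 - 38571 = -38687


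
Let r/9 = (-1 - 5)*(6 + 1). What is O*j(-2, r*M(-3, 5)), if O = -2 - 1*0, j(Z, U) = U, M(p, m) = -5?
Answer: -3780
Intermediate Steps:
r = -378 (r = 9*((-1 - 5)*(6 + 1)) = 9*(-6*7) = 9*(-42) = -378)
O = -2 (O = -2 + 0 = -2)
O*j(-2, r*M(-3, 5)) = -(-756)*(-5) = -2*1890 = -3780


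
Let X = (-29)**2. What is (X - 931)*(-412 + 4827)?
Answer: -397350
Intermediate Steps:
X = 841
(X - 931)*(-412 + 4827) = (841 - 931)*(-412 + 4827) = -90*4415 = -397350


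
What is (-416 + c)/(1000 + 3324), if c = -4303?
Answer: -4719/4324 ≈ -1.0914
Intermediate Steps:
(-416 + c)/(1000 + 3324) = (-416 - 4303)/(1000 + 3324) = -4719/4324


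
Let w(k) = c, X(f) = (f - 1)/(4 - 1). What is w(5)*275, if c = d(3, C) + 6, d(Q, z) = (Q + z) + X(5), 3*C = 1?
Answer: 8800/3 ≈ 2933.3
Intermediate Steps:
C = ⅓ (C = (⅓)*1 = ⅓ ≈ 0.33333)
X(f) = -⅓ + f/3 (X(f) = (-1 + f)/3 = (-1 + f)*(⅓) = -⅓ + f/3)
d(Q, z) = 4/3 + Q + z (d(Q, z) = (Q + z) + (-⅓ + (⅓)*5) = (Q + z) + (-⅓ + 5/3) = (Q + z) + 4/3 = 4/3 + Q + z)
c = 32/3 (c = (4/3 + 3 + ⅓) + 6 = 14/3 + 6 = 32/3 ≈ 10.667)
w(k) = 32/3
w(5)*275 = (32/3)*275 = 8800/3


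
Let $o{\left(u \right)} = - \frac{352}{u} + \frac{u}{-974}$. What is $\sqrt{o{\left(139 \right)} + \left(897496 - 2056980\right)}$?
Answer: $\frac{i \sqrt{21252659113570298}}{135386} \approx 1076.8 i$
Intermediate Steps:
$o{\left(u \right)} = - \frac{352}{u} - \frac{u}{974}$ ($o{\left(u \right)} = - \frac{352}{u} + u \left(- \frac{1}{974}\right) = - \frac{352}{u} - \frac{u}{974}$)
$\sqrt{o{\left(139 \right)} + \left(897496 - 2056980\right)} = \sqrt{\left(- \frac{352}{139} - \frac{139}{974}\right) + \left(897496 - 2056980\right)} = \sqrt{\left(\left(-352\right) \frac{1}{139} - \frac{139}{974}\right) - 1159484} = \sqrt{\left(- \frac{352}{139} - \frac{139}{974}\right) - 1159484} = \sqrt{- \frac{362169}{135386} - 1159484} = \sqrt{- \frac{156978262993}{135386}} = \frac{i \sqrt{21252659113570298}}{135386}$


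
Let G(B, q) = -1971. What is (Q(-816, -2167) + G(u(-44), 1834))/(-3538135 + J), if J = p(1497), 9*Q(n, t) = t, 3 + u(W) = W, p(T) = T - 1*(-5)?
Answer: 19906/31829697 ≈ 0.00062539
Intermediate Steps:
p(T) = 5 + T (p(T) = T + 5 = 5 + T)
u(W) = -3 + W
Q(n, t) = t/9
J = 1502 (J = 5 + 1497 = 1502)
(Q(-816, -2167) + G(u(-44), 1834))/(-3538135 + J) = ((⅑)*(-2167) - 1971)/(-3538135 + 1502) = (-2167/9 - 1971)/(-3536633) = -19906/9*(-1/3536633) = 19906/31829697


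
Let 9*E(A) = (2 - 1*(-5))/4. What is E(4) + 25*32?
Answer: 28807/36 ≈ 800.19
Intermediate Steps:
E(A) = 7/36 (E(A) = ((2 - 1*(-5))/4)/9 = ((2 + 5)*(1/4))/9 = (7*(1/4))/9 = (1/9)*(7/4) = 7/36)
E(4) + 25*32 = 7/36 + 25*32 = 7/36 + 800 = 28807/36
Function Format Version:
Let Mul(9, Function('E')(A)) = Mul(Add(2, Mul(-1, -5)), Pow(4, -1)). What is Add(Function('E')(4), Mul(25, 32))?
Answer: Rational(28807, 36) ≈ 800.19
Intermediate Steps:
Function('E')(A) = Rational(7, 36) (Function('E')(A) = Mul(Rational(1, 9), Mul(Add(2, Mul(-1, -5)), Pow(4, -1))) = Mul(Rational(1, 9), Mul(Add(2, 5), Rational(1, 4))) = Mul(Rational(1, 9), Mul(7, Rational(1, 4))) = Mul(Rational(1, 9), Rational(7, 4)) = Rational(7, 36))
Add(Function('E')(4), Mul(25, 32)) = Add(Rational(7, 36), Mul(25, 32)) = Add(Rational(7, 36), 800) = Rational(28807, 36)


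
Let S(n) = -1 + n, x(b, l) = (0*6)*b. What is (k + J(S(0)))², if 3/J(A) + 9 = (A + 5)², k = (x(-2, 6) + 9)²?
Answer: 324900/49 ≈ 6630.6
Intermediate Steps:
x(b, l) = 0 (x(b, l) = 0*b = 0)
k = 81 (k = (0 + 9)² = 9² = 81)
J(A) = 3/(-9 + (5 + A)²) (J(A) = 3/(-9 + (A + 5)²) = 3/(-9 + (5 + A)²))
(k + J(S(0)))² = (81 + 3/(-9 + (5 + (-1 + 0))²))² = (81 + 3/(-9 + (5 - 1)²))² = (81 + 3/(-9 + 4²))² = (81 + 3/(-9 + 16))² = (81 + 3/7)² = (570/7)² = 324900/49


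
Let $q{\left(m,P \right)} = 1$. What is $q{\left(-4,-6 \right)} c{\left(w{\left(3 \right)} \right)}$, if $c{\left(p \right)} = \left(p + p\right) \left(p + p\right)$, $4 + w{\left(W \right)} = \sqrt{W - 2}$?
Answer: $36$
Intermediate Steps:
$w{\left(W \right)} = -4 + \sqrt{-2 + W}$ ($w{\left(W \right)} = -4 + \sqrt{W - 2} = -4 + \sqrt{-2 + W}$)
$c{\left(p \right)} = 4 p^{2}$ ($c{\left(p \right)} = 2 p 2 p = 4 p^{2}$)
$q{\left(-4,-6 \right)} c{\left(w{\left(3 \right)} \right)} = 1 \cdot 4 \left(-4 + \sqrt{-2 + 3}\right)^{2} = 1 \cdot 4 \left(-4 + \sqrt{1}\right)^{2} = 1 \cdot 4 \left(-4 + 1\right)^{2} = 1 \cdot 4 \left(-3\right)^{2} = 1 \cdot 4 \cdot 9 = 1 \cdot 36 = 36$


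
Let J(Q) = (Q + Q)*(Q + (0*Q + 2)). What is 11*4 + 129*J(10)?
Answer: 31004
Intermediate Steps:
J(Q) = 2*Q*(2 + Q) (J(Q) = (2*Q)*(Q + (0 + 2)) = (2*Q)*(Q + 2) = (2*Q)*(2 + Q) = 2*Q*(2 + Q))
11*4 + 129*J(10) = 11*4 + 129*(2*10*(2 + 10)) = 44 + 129*(2*10*12) = 44 + 129*240 = 44 + 30960 = 31004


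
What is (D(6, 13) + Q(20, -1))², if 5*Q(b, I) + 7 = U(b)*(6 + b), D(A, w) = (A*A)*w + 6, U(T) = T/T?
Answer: 5707321/25 ≈ 2.2829e+5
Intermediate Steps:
U(T) = 1
D(A, w) = 6 + w*A² (D(A, w) = A²*w + 6 = w*A² + 6 = 6 + w*A²)
Q(b, I) = -⅕ + b/5 (Q(b, I) = -7/5 + (1*(6 + b))/5 = -7/5 + (6 + b)/5 = -7/5 + (6/5 + b/5) = -⅕ + b/5)
(D(6, 13) + Q(20, -1))² = ((6 + 13*6²) + (-⅕ + (⅕)*20))² = ((6 + 13*36) + (-⅕ + 4))² = ((6 + 468) + 19/5)² = (474 + 19/5)² = (2389/5)² = 5707321/25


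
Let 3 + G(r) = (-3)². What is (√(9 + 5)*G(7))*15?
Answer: 90*√14 ≈ 336.75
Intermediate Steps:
G(r) = 6 (G(r) = -3 + (-3)² = -3 + 9 = 6)
(√(9 + 5)*G(7))*15 = (√(9 + 5)*6)*15 = (√14*6)*15 = (6*√14)*15 = 90*√14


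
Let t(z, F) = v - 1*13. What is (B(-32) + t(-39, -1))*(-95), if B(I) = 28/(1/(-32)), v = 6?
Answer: 85785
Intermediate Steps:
t(z, F) = -7 (t(z, F) = 6 - 1*13 = 6 - 13 = -7)
B(I) = -896 (B(I) = 28/(-1/32) = 28*(-32) = -896)
(B(-32) + t(-39, -1))*(-95) = (-896 - 7)*(-95) = -903*(-95) = 85785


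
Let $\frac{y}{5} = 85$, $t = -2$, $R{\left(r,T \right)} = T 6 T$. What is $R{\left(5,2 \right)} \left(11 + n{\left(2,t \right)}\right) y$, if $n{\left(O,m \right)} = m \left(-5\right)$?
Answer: $214200$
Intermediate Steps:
$R{\left(r,T \right)} = 6 T^{2}$ ($R{\left(r,T \right)} = 6 T T = 6 T^{2}$)
$n{\left(O,m \right)} = - 5 m$
$y = 425$ ($y = 5 \cdot 85 = 425$)
$R{\left(5,2 \right)} \left(11 + n{\left(2,t \right)}\right) y = 6 \cdot 2^{2} \left(11 - -10\right) 425 = 6 \cdot 4 \left(11 + 10\right) 425 = 24 \cdot 21 \cdot 425 = 504 \cdot 425 = 214200$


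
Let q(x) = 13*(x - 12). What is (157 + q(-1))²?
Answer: 144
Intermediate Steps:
q(x) = -156 + 13*x (q(x) = 13*(-12 + x) = -156 + 13*x)
(157 + q(-1))² = (157 + (-156 + 13*(-1)))² = (157 + (-156 - 13))² = (157 - 169)² = (-12)² = 144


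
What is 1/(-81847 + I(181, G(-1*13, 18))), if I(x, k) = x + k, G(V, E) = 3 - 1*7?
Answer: -1/81670 ≈ -1.2244e-5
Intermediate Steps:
G(V, E) = -4 (G(V, E) = 3 - 7 = -4)
I(x, k) = k + x
1/(-81847 + I(181, G(-1*13, 18))) = 1/(-81847 + (-4 + 181)) = 1/(-81847 + 177) = 1/(-81670) = -1/81670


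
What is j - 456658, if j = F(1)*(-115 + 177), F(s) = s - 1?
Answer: -456658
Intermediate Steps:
F(s) = -1 + s
j = 0 (j = (-1 + 1)*(-115 + 177) = 0*62 = 0)
j - 456658 = 0 - 456658 = -456658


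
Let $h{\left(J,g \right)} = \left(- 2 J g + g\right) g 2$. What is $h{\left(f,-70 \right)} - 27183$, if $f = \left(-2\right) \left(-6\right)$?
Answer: $-252583$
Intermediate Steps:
$f = 12$
$h{\left(J,g \right)} = 2 g \left(g - 2 J g\right)$ ($h{\left(J,g \right)} = \left(- 2 J g + g\right) g 2 = \left(g - 2 J g\right) g 2 = g \left(g - 2 J g\right) 2 = 2 g \left(g - 2 J g\right)$)
$h{\left(f,-70 \right)} - 27183 = \left(-70\right)^{2} \left(2 - 48\right) - 27183 = 4900 \left(2 - 48\right) - 27183 = 4900 \left(-46\right) - 27183 = -225400 - 27183 = -252583$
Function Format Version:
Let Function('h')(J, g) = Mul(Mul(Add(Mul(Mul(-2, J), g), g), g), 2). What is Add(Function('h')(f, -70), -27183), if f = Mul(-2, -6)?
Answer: -252583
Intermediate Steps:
f = 12
Function('h')(J, g) = Mul(2, g, Add(g, Mul(-2, J, g))) (Function('h')(J, g) = Mul(Mul(Add(Mul(-2, J, g), g), g), 2) = Mul(Mul(Add(g, Mul(-2, J, g)), g), 2) = Mul(Mul(g, Add(g, Mul(-2, J, g))), 2) = Mul(2, g, Add(g, Mul(-2, J, g))))
Add(Function('h')(f, -70), -27183) = Add(Mul(Pow(-70, 2), Add(2, Mul(-4, 12))), -27183) = Add(Mul(4900, Add(2, -48)), -27183) = Add(Mul(4900, -46), -27183) = Add(-225400, -27183) = -252583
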